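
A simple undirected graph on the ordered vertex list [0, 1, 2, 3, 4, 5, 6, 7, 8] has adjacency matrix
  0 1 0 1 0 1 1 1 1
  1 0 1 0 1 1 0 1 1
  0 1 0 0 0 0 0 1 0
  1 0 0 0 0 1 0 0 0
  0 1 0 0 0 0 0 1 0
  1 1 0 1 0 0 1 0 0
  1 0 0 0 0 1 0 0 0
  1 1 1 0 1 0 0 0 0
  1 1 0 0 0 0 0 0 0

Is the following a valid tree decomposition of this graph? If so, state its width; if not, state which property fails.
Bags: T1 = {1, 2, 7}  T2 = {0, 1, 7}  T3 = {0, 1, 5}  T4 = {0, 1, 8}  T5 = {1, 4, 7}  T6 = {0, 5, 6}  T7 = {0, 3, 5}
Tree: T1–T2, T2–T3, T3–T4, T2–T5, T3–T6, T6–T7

Every vertex of G appears in some bag (union = {0, 1, 2, 3, 4, 5, 6, 7, 8}); every edge is covered by a bag; and for each vertex v the set of bags containing v is connected in the bag tree. The decomposition is therefore valid. The largest bag has 3 vertices, so the width is 2.

Yes; width 2.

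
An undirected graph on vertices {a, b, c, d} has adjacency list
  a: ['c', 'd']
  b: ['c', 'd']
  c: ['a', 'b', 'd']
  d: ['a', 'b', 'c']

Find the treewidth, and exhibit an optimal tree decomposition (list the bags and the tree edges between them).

Treewidth 2.
Bags: B1 = {b, c, d}  B2 = {a, c, d}
Tree: B1–B2

The largest bag has 3 vertices, giving width 2; this decomposition certifies tw(G) ≤ 2. Conversely, {a, c, d} is a clique of size 3, and the vertices of any clique must share a bag in every tree decomposition; so some bag has ≥ 3 vertices and tw(G) ≥ 2. Hence tw(G) = 2 exactly.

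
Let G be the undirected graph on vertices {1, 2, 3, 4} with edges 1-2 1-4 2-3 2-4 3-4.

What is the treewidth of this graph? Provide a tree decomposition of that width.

The largest bag has 3 vertices, giving width 2; this decomposition certifies tw(G) ≤ 2. For the lower bound, the 3 vertices {1, 2, 4} are pairwise adjacent, and any tree decomposition puts a clique entirely inside one bag — forcing width ≥ 2. The upper and lower bounds meet at 2, so that is the treewidth.

Treewidth 2.
One such decomposition:
Bags: B1 = {1, 2, 4}  B2 = {2, 3, 4}
Tree: B1–B2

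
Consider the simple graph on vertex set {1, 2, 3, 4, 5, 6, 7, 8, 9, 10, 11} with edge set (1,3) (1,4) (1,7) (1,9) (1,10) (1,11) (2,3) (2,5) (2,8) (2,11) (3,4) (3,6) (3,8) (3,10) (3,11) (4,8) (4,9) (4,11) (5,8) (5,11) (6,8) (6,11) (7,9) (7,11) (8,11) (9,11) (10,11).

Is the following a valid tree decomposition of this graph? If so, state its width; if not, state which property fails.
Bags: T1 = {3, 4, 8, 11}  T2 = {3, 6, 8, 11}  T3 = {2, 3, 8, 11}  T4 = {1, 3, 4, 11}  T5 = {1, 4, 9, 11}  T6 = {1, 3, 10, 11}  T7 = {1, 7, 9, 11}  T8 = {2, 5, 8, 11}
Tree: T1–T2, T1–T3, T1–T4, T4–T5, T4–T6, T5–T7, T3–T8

Every vertex of G appears in some bag (union = {1, 2, 3, 4, 5, 6, 7, 8, 9, 10, 11}); every edge is covered by a bag; and for each vertex v the set of bags containing v is connected in the bag tree. The decomposition is therefore valid. The largest bag has 4 vertices, so the width is 3.

Yes; width 3.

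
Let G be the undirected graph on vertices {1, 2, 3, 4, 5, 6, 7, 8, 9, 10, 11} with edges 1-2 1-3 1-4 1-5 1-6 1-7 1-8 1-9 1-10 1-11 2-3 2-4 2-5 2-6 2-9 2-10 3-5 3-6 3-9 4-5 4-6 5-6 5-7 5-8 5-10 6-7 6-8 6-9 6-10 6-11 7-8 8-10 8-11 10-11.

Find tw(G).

4

A width-4 tree decomposition is:
Bags: B1 = {1, 2, 4, 5, 6}  B2 = {1, 2, 3, 5, 6}  B3 = {1, 2, 3, 6, 9}  B4 = {1, 2, 5, 6, 10}  B5 = {1, 5, 6, 8, 10}  B6 = {1, 6, 8, 10, 11}  B7 = {1, 5, 6, 7, 8}
Tree: B1–B2, B2–B3, B2–B4, B4–B5, B5–B6, B5–B7
Every bag has size at most 5, so the width is 5 − 1 = 4 and tw(G) ≤ 4. On the other hand G contains the 5-clique {1, 2, 3, 6, 9}. A clique must lie in a single bag of any decomposition, so no decomposition can have width below 4. Hence tw(G) = 4 exactly.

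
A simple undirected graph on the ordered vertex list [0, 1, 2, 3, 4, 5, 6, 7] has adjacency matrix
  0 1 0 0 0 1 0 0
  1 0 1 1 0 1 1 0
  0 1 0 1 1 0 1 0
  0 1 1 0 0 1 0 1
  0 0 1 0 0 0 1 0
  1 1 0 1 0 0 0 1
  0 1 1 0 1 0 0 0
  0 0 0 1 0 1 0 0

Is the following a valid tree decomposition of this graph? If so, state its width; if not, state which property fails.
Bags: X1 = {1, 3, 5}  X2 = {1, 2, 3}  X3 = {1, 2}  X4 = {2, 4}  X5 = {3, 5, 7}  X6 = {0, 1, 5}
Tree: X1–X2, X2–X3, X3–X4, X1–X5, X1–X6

No — vertex 6 appears in no bag.

A tree decomposition must satisfy three properties: every vertex lies in some bag; for every edge, both endpoints lie together in some bag; and for every vertex, the bags containing it form a connected subtree. Here vertex 6 appears in no bag, so the decomposition is invalid.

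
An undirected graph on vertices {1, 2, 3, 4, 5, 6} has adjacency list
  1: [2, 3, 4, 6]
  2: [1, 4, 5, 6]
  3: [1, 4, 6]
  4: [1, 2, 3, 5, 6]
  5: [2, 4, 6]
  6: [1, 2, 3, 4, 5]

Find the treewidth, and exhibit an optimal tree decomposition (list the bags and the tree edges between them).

Treewidth 3.
One such decomposition:
Bags: B1 = {1, 2, 4, 6}  B2 = {2, 4, 5, 6}  B3 = {1, 3, 4, 6}
Tree: B1–B2, B1–B3

Each bag holds 4 vertices, so the decomposition has width 3, which upper-bounds the treewidth. On the other hand G contains the 4-clique {1, 2, 4, 6}. A clique must lie in a single bag of any decomposition, so no decomposition can have width below 3. Hence tw(G) = 3 exactly.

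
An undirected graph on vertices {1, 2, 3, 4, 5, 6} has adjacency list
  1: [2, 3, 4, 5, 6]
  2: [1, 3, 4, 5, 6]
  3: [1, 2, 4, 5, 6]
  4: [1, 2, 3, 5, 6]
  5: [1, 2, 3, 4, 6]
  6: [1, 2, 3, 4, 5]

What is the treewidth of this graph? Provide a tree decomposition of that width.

With just one bag of size 6, the width is 6 − 1 = 5, so tw(G) ≤ 5. On the other hand G contains the 6-clique {1, 2, 3, 4, 5, 6}. A clique must lie in a single bag of any decomposition, so no decomposition can have width below 5. Therefore the treewidth is 5.

Treewidth 5.
Bags: B1 = {1, 2, 3, 4, 5, 6}
Tree: (single bag)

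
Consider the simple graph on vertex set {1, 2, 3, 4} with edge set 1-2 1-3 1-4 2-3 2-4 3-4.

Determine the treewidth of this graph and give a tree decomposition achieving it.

A single bag containing all 4 vertices is trivially a valid decomposition of width 3. For the lower bound, the 4 vertices {1, 2, 3, 4} are pairwise adjacent, and any tree decomposition puts a clique entirely inside one bag — forcing width ≥ 3. Combining the bounds, tw(G) = 3.

Treewidth 3.
One such decomposition:
Bags: B1 = {1, 2, 3, 4}
Tree: (single bag)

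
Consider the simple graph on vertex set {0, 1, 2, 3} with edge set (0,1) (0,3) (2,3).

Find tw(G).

1

A width-1 tree decomposition is:
Bags: B1 = {0, 1}  B2 = {0, 3}  B3 = {2, 3}
Tree: B1–B2, B2–B3
Each bag holds 2 vertices, so the decomposition has width 1, which upper-bounds the treewidth. G has an edge, so its treewidth is at least 1. The upper and lower bounds meet at 1, so that is the treewidth.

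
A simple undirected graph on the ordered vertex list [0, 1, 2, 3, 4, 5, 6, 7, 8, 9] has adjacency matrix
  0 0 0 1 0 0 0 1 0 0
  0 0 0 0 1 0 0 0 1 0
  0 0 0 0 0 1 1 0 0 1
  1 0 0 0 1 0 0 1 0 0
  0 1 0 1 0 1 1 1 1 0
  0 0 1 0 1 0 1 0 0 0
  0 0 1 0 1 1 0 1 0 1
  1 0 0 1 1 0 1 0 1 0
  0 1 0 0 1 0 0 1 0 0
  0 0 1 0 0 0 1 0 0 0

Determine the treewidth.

A width-2 tree decomposition is:
Bags: B1 = {4, 5, 6}  B2 = {4, 6, 7}  B3 = {3, 4, 7}  B4 = {0, 3, 7}  B5 = {2, 5, 6}  B6 = {4, 7, 8}  B7 = {2, 6, 9}  B8 = {1, 4, 8}
Tree: B1–B2, B2–B3, B3–B4, B1–B5, B2–B6, B5–B7, B6–B8
Every bag has size at most 3, so the width is 3 − 1 = 2 and tw(G) ≤ 2. On the other hand G contains the 3-clique {0, 3, 7}. A clique must lie in a single bag of any decomposition, so no decomposition can have width below 2. Therefore the treewidth is 2.

2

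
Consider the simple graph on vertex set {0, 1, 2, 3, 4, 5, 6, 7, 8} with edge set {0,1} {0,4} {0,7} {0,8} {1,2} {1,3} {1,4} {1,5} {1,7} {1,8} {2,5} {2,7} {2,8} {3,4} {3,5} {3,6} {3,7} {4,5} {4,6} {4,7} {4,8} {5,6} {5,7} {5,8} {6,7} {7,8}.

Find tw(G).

4

A width-4 tree decomposition is:
Bags: B1 = {0, 1, 4, 7, 8}  B2 = {1, 4, 5, 7, 8}  B3 = {1, 3, 4, 5, 7}  B4 = {3, 4, 5, 6, 7}  B5 = {1, 2, 5, 7, 8}
Tree: B1–B2, B2–B3, B3–B4, B2–B5
The largest bag has 5 vertices, giving width 4; this decomposition certifies tw(G) ≤ 4. Conversely, {1, 2, 5, 7, 8} is a clique of size 5, and the vertices of any clique must share a bag in every tree decomposition; so some bag has ≥ 5 vertices and tw(G) ≥ 4. The upper and lower bounds meet at 4, so that is the treewidth.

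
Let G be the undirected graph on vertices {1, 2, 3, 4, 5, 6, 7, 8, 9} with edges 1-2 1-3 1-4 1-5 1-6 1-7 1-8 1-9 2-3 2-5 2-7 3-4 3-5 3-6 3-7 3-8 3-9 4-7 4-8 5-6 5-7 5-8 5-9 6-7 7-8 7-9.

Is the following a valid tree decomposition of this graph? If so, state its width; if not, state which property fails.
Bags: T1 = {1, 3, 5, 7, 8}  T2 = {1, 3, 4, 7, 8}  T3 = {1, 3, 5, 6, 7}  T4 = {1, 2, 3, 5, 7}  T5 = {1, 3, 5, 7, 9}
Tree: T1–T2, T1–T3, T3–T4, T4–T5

Vertex coverage: the bags together contain {1, 2, 3, 4, 5, 6, 7, 8, 9}, the full vertex set. Edge coverage: each edge of G has both endpoints in at least one bag. Running intersection: for every vertex, the bags containing it form a connected subtree. All three properties hold, so this is a valid tree decomposition of width max|bag| − 1 = 4, and hence tw(G) ≤ 4.

Yes; width 4.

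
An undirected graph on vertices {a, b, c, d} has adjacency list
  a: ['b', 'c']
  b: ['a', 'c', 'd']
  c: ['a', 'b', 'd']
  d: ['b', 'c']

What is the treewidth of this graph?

2

A width-2 tree decomposition is:
Bags: B1 = {a, b, c}  B2 = {b, c, d}
Tree: B1–B2
The largest bag has 3 vertices, giving width 2; this decomposition certifies tw(G) ≤ 2. Conversely, {b, c, d} is a clique of size 3, and the vertices of any clique must share a bag in every tree decomposition; so some bag has ≥ 3 vertices and tw(G) ≥ 2. Combining the bounds, tw(G) = 2.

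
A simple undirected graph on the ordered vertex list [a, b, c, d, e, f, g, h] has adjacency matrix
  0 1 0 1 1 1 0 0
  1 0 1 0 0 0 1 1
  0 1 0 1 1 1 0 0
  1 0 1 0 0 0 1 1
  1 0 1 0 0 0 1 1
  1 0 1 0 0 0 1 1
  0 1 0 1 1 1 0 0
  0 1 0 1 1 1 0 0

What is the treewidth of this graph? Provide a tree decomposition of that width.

The largest bag has 5 vertices, giving width 4; this decomposition certifies tw(G) ≤ 4. For the lower bound: the 5 vertex sets {f,g}, {c,e}, {a,d}, {h}, {b} are disjoint, each induces a connected subgraph, and every pair is joined by at least one edge of G. Contracting each set to a single vertex therefore yields K_{5} as a minor, and since treewidth is minor-monotone, tw(G) ≥ tw(K_{5}) = 4. Therefore the treewidth is 4.

Treewidth 4.
One optimal decomposition is:
Bags: B1 = {a, c, f, g, h}  B2 = {a, c, e, g, h}  B3 = {a, c, d, g, h}  B4 = {a, b, c, g, h}
Tree: B1–B2, B2–B3, B3–B4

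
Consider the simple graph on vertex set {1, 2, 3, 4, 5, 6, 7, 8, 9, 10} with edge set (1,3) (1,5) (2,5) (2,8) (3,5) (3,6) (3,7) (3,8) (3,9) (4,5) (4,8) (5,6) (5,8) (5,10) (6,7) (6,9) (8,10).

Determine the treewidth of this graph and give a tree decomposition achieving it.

The largest bag has 3 vertices, giving width 2; this decomposition certifies tw(G) ≤ 2. Conversely, {3, 6, 9} is a clique of size 3, and the vertices of any clique must share a bag in every tree decomposition; so some bag has ≥ 3 vertices and tw(G) ≥ 2. Therefore the treewidth is 2.

Treewidth 2.
One optimal decomposition is:
Bags: B1 = {3, 5, 6}  B2 = {1, 3, 5}  B3 = {3, 5, 8}  B4 = {3, 6, 7}  B5 = {3, 6, 9}  B6 = {5, 8, 10}  B7 = {4, 5, 8}  B8 = {2, 5, 8}
Tree: B1–B2, B2–B3, B1–B4, B4–B5, B3–B6, B3–B7, B6–B8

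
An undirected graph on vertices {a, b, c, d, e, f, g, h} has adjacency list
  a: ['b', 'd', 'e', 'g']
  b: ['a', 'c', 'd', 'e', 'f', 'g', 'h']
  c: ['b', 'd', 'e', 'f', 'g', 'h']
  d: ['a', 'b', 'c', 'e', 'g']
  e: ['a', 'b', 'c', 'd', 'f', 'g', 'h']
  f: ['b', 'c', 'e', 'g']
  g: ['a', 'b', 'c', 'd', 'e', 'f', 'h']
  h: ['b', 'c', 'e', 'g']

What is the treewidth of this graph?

4

A width-4 tree decomposition is:
Bags: B1 = {b, c, e, f, g}  B2 = {b, c, e, g, h}  B3 = {b, c, d, e, g}  B4 = {a, b, d, e, g}
Tree: B1–B2, B2–B3, B3–B4
Each bag holds 5 vertices, so the decomposition has width 4, which upper-bounds the treewidth. For the lower bound, the 5 vertices {b, c, d, e, g} are pairwise adjacent, and any tree decomposition puts a clique entirely inside one bag — forcing width ≥ 4. Hence tw(G) = 4 exactly.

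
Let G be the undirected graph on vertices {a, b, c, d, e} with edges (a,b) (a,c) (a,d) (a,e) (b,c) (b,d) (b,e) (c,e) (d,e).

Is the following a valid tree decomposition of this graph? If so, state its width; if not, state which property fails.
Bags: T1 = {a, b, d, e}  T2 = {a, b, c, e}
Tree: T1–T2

Every vertex of G appears in some bag (union = {a, b, c, d, e}); every edge is covered by a bag; and for each vertex v the set of bags containing v is connected in the bag tree. The decomposition is therefore valid. The largest bag has 4 vertices, so the width is 3.

Yes; width 3.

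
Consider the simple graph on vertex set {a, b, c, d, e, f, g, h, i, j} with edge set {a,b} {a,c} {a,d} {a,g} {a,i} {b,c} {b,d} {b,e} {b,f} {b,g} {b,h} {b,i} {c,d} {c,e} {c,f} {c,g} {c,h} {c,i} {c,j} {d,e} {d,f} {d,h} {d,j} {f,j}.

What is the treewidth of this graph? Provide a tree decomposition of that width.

The largest bag has 4 vertices, giving width 3; this decomposition certifies tw(G) ≤ 3. Conversely, {c, d, f, j} is a clique of size 4, and the vertices of any clique must share a bag in every tree decomposition; so some bag has ≥ 4 vertices and tw(G) ≥ 3. Combining the bounds, tw(G) = 3.

Treewidth 3.
Bags: B1 = {a, b, c, d}  B2 = {b, c, d, h}  B3 = {b, c, d, f}  B4 = {a, b, c, g}  B5 = {b, c, d, e}  B6 = {a, b, c, i}  B7 = {c, d, f, j}
Tree: B1–B2, B1–B3, B1–B4, B3–B5, B1–B6, B3–B7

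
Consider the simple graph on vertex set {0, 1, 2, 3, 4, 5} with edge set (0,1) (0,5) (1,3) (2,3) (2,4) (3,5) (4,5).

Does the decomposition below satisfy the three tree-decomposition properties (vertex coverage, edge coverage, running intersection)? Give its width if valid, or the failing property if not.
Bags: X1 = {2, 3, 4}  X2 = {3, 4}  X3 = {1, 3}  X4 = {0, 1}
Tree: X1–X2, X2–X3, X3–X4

A tree decomposition must satisfy three properties: every vertex lies in some bag; for every edge, both endpoints lie together in some bag; and for every vertex, the bags containing it form a connected subtree. Here vertex 5 appears in no bag, so the decomposition is invalid.

No — vertex 5 appears in no bag.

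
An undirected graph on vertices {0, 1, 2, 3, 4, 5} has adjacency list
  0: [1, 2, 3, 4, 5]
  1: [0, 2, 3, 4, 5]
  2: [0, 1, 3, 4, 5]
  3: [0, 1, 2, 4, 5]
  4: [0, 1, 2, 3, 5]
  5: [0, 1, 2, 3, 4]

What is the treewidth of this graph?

5

A width-5 tree decomposition is:
Bags: B1 = {0, 1, 2, 3, 4, 5}
Tree: (single bag)
A single bag containing all 6 vertices is trivially a valid decomposition of width 5. Conversely, {0, 1, 2, 3, 4, 5} is a clique of size 6, and the vertices of any clique must share a bag in every tree decomposition; so some bag has ≥ 6 vertices and tw(G) ≥ 5. The upper and lower bounds meet at 5, so that is the treewidth.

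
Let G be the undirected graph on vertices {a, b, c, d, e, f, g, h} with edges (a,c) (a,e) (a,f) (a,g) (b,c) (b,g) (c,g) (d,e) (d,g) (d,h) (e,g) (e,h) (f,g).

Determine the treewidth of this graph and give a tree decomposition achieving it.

Every bag has size at most 3, so the width is 3 − 1 = 2 and tw(G) ≤ 2. Conversely, {d, e, g} is a clique of size 3, and the vertices of any clique must share a bag in every tree decomposition; so some bag has ≥ 3 vertices and tw(G) ≥ 2. Combining the bounds, tw(G) = 2.

Treewidth 2.
One optimal decomposition is:
Bags: B1 = {d, e, g}  B2 = {a, e, g}  B3 = {a, c, g}  B4 = {d, e, h}  B5 = {b, c, g}  B6 = {a, f, g}
Tree: B1–B2, B2–B3, B1–B4, B3–B5, B3–B6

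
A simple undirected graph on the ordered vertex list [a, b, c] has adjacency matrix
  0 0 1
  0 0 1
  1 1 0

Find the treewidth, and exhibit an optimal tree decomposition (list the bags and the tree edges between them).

Treewidth 1.
Bags: B1 = {b, c}  B2 = {a, c}
Tree: B1–B2

The largest bag has 2 vertices, giving width 1; this decomposition certifies tw(G) ≤ 1. G has an edge, so its treewidth is at least 1. The upper and lower bounds meet at 1, so that is the treewidth.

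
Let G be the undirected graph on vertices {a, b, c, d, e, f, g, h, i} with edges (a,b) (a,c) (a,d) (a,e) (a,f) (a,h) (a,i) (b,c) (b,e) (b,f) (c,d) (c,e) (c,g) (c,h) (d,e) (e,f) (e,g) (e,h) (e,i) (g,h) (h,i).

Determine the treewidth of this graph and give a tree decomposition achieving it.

Every bag has size at most 4, so the width is 4 − 1 = 3 and tw(G) ≤ 3. On the other hand G contains the 4-clique {c, e, g, h}. A clique must lie in a single bag of any decomposition, so no decomposition can have width below 3. The upper and lower bounds meet at 3, so that is the treewidth.

Treewidth 3.
Bags: B1 = {c, e, g, h}  B2 = {a, c, e, h}  B3 = {a, b, c, e}  B4 = {a, e, h, i}  B5 = {a, c, d, e}  B6 = {a, b, e, f}
Tree: B1–B2, B2–B3, B2–B4, B3–B5, B3–B6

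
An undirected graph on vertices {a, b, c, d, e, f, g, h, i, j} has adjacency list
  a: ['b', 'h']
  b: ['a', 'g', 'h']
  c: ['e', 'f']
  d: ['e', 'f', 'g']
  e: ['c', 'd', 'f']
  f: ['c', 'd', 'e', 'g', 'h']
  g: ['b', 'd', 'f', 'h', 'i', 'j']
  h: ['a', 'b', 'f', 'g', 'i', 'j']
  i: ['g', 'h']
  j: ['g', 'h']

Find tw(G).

A width-2 tree decomposition is:
Bags: B1 = {d, e, f}  B2 = {d, f, g}  B3 = {f, g, h}  B4 = {g, h, j}  B5 = {b, g, h}  B6 = {g, h, i}  B7 = {a, b, h}  B8 = {c, e, f}
Tree: B1–B2, B2–B3, B3–B4, B4–B5, B4–B6, B5–B7, B1–B8
Each bag holds 3 vertices, so the decomposition has width 2, which upper-bounds the treewidth. For the lower bound, the 3 vertices {d, f, g} are pairwise adjacent, and any tree decomposition puts a clique entirely inside one bag — forcing width ≥ 2. The upper and lower bounds meet at 2, so that is the treewidth.

2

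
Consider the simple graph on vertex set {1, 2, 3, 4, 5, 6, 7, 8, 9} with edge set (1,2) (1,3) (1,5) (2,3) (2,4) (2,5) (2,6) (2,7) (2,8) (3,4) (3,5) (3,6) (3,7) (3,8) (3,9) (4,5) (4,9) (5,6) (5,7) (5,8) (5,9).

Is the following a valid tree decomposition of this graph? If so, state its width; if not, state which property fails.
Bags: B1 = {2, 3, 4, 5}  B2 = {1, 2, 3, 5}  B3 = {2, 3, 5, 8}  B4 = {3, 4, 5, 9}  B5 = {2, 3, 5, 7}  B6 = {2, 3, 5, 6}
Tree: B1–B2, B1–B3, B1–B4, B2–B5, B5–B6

Yes; width 3.

Every vertex of G appears in some bag (union = {1, 2, 3, 4, 5, 6, 7, 8, 9}); every edge is covered by a bag; and for each vertex v the set of bags containing v is connected in the bag tree. The decomposition is therefore valid. The largest bag has 4 vertices, so the width is 3.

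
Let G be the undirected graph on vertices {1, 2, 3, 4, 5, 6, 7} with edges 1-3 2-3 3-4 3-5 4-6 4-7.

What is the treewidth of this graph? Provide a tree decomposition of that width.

Treewidth 1.
One optimal decomposition is:
Bags: B1 = {3, 4}  B2 = {2, 3}  B3 = {4, 6}  B4 = {4, 7}  B5 = {3, 5}  B6 = {1, 3}
Tree: B1–B2, B1–B3, B3–B4, B1–B5, B2–B6

Every bag has size at most 2, so the width is 2 − 1 = 1 and tw(G) ≤ 1. Since G has at least one edge (e.g. 4–3), it is not an edgeless graph, so tw(G) ≥ 1. The upper and lower bounds meet at 1, so that is the treewidth.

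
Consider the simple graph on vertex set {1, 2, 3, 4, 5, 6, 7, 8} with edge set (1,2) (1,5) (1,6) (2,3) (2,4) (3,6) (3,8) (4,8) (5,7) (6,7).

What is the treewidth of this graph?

A width-2 tree decomposition is:
Bags: B1 = {2, 4, 8}  B2 = {2, 3, 8}  B3 = {1, 2, 3}  B4 = {1, 3, 6}  B5 = {1, 5, 6}  B6 = {5, 6, 7}
Tree: B1–B2, B2–B3, B3–B4, B4–B5, B5–B6
The largest bag has 3 vertices, giving width 2; this decomposition certifies tw(G) ≤ 2. Since 4–8–3–2–4 is a cycle in G, G is not acyclic. Forests are exactly the graphs of treewidth ≤ 1, so tw(G) ≥ 2. Therefore the treewidth is 2.

2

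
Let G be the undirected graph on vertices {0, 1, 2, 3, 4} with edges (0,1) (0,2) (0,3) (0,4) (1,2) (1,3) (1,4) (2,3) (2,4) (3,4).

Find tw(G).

4

A width-4 tree decomposition is:
Bags: B1 = {0, 1, 2, 3, 4}
Tree: (single bag)
A single bag containing all 5 vertices is trivially a valid decomposition of width 4. Conversely, {0, 1, 2, 3, 4} is a clique of size 5, and the vertices of any clique must share a bag in every tree decomposition; so some bag has ≥ 5 vertices and tw(G) ≥ 4. Combining the bounds, tw(G) = 4.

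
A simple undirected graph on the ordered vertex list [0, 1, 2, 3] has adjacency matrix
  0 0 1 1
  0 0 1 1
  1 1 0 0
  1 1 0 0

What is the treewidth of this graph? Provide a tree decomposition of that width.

Treewidth 2.
One such decomposition:
Bags: B1 = {1, 2, 3}  B2 = {0, 2, 3}
Tree: B1–B2

Every bag has size at most 3, so the width is 3 − 1 = 2 and tw(G) ≤ 2. For the lower bound, G contains the cycle 2–1–3–0–2, so G is not a forest; only forests have treewidth ≤ 1, hence tw(G) ≥ 2. Hence tw(G) = 2 exactly.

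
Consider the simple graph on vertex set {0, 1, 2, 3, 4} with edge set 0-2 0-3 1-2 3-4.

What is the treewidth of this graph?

1

A width-1 tree decomposition is:
Bags: B1 = {3, 4}  B2 = {0, 3}  B3 = {0, 2}  B4 = {1, 2}
Tree: B1–B2, B2–B3, B3–B4
Each bag holds 2 vertices, so the decomposition has width 1, which upper-bounds the treewidth. Any graph with an edge has treewidth ≥ 1, and G has the edge 4–3. The upper and lower bounds meet at 1, so that is the treewidth.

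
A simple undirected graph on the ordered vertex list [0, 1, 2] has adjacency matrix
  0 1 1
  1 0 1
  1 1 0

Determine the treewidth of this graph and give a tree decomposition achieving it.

Treewidth 2.
Bags: B1 = {0, 1, 2}
Tree: (single bag)

With just one bag of size 3, the width is 3 − 1 = 2, so tw(G) ≤ 2. On the other hand G contains the 3-clique {0, 1, 2}. A clique must lie in a single bag of any decomposition, so no decomposition can have width below 2. Therefore the treewidth is 2.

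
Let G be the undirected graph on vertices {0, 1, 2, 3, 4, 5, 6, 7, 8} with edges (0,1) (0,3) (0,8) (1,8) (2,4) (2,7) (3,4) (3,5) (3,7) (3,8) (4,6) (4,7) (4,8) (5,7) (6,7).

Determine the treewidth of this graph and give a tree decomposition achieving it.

Each bag holds 3 vertices, so the decomposition has width 2, which upper-bounds the treewidth. On the other hand G contains the 3-clique {0, 1, 8}. A clique must lie in a single bag of any decomposition, so no decomposition can have width below 2. Therefore the treewidth is 2.

Treewidth 2.
One such decomposition:
Bags: B1 = {3, 4, 7}  B2 = {3, 4, 8}  B3 = {0, 3, 8}  B4 = {4, 6, 7}  B5 = {3, 5, 7}  B6 = {2, 4, 7}  B7 = {0, 1, 8}
Tree: B1–B2, B2–B3, B1–B4, B1–B5, B4–B6, B3–B7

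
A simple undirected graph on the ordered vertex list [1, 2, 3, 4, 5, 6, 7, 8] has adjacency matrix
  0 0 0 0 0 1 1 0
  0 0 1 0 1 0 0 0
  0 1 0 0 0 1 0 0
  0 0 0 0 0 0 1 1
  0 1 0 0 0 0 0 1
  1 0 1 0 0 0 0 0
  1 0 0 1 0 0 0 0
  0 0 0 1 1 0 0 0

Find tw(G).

A width-2 tree decomposition is:
Bags: B1 = {2, 5, 8}  B2 = {2, 3, 8}  B3 = {3, 6, 8}  B4 = {1, 6, 8}  B5 = {1, 7, 8}  B6 = {4, 7, 8}
Tree: B1–B2, B2–B3, B3–B4, B4–B5, B5–B6
Each bag holds 3 vertices, so the decomposition has width 2, which upper-bounds the treewidth. The edges 8–5–2–3–6–1–7–4–8 form a cycle, so G is not a tree and its treewidth is at least 2. Combining the bounds, tw(G) = 2.

2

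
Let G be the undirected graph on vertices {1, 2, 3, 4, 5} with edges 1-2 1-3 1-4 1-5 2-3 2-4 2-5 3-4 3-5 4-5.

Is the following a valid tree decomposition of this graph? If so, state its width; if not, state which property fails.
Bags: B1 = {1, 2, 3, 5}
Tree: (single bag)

A tree decomposition must satisfy three properties: every vertex lies in some bag; for every edge, both endpoints lie together in some bag; and for every vertex, the bags containing it form a connected subtree. Here vertex 4 appears in no bag, so the decomposition is invalid.

No — vertex 4 appears in no bag.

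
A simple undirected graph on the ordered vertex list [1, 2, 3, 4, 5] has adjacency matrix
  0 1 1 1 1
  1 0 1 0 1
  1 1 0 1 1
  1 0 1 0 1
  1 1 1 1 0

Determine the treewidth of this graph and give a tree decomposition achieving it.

The largest bag has 4 vertices, giving width 3; this decomposition certifies tw(G) ≤ 3. On the other hand G contains the 4-clique {1, 2, 3, 5}. A clique must lie in a single bag of any decomposition, so no decomposition can have width below 3. Hence tw(G) = 3 exactly.

Treewidth 3.
Bags: B1 = {1, 2, 3, 5}  B2 = {1, 3, 4, 5}
Tree: B1–B2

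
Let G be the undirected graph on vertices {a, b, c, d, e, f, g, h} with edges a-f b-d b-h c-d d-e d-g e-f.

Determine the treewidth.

1

A width-1 tree decomposition is:
Bags: B1 = {d, g}  B2 = {b, d}  B3 = {d, e}  B4 = {e, f}  B5 = {c, d}  B6 = {a, f}  B7 = {b, h}
Tree: B1–B2, B2–B3, B3–B4, B1–B5, B4–B6, B2–B7
The largest bag has 2 vertices, giving width 1; this decomposition certifies tw(G) ≤ 1. G has an edge, so its treewidth is at least 1. The upper and lower bounds meet at 1, so that is the treewidth.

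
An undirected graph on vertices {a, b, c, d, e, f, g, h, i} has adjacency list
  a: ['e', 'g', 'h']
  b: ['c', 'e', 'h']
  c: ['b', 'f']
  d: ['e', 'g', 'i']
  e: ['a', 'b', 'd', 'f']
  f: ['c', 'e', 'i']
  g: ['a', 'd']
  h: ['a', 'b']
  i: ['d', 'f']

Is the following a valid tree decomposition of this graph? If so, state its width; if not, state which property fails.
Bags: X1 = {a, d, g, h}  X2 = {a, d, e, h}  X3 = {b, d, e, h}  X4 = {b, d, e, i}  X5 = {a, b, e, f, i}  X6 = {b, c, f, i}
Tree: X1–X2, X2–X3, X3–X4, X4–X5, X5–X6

A tree decomposition must satisfy three properties: every vertex lies in some bag; for every edge, both endpoints lie together in some bag; and for every vertex, the bags containing it form a connected subtree. Here bags containing vertex a are not connected in the tree, so the decomposition is invalid.

No — bags containing vertex a are not connected in the tree.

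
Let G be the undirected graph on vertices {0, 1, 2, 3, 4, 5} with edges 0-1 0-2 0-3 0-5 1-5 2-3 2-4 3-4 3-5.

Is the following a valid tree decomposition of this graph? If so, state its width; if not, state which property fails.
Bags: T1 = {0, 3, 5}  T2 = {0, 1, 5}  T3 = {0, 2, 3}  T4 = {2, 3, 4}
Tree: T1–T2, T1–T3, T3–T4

Checking the three conditions: (i) the bags cover all of {0, 1, 2, 3, 4, 5}; (ii) for each edge, some bag contains both endpoints; (iii) the bags containing any fixed vertex form a subtree. All hold, so the decomposition is valid with width 3 − 1 = 2.

Yes; width 2.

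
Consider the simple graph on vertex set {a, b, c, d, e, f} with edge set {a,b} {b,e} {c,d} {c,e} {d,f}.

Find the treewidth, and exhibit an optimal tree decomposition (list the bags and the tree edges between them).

Treewidth 1.
One optimal decomposition is:
Bags: B1 = {a, b}  B2 = {b, e}  B3 = {c, e}  B4 = {c, d}  B5 = {d, f}
Tree: B1–B2, B2–B3, B3–B4, B4–B5

Each bag holds 2 vertices, so the decomposition has width 1, which upper-bounds the treewidth. Since G has at least one edge (e.g. a–b), it is not an edgeless graph, so tw(G) ≥ 1. Hence tw(G) = 1 exactly.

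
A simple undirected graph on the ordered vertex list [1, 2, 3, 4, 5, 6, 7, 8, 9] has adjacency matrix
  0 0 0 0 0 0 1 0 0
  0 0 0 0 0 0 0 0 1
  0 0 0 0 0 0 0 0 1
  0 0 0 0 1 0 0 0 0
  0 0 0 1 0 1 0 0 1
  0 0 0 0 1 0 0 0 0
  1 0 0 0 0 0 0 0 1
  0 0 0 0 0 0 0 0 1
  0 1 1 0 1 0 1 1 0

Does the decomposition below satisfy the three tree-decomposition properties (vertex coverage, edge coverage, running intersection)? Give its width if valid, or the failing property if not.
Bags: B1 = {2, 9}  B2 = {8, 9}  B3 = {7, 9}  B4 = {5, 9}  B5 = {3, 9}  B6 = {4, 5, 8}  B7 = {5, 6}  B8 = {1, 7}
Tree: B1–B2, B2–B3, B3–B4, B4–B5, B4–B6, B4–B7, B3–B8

No — bags containing vertex 8 are not connected in the tree.

A tree decomposition must satisfy three properties: every vertex lies in some bag; for every edge, both endpoints lie together in some bag; and for every vertex, the bags containing it form a connected subtree. Here bags containing vertex 8 are not connected in the tree, so the decomposition is invalid.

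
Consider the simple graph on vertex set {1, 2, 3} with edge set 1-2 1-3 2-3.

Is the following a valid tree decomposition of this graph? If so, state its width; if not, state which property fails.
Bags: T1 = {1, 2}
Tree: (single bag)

A tree decomposition must satisfy three properties: every vertex lies in some bag; for every edge, both endpoints lie together in some bag; and for every vertex, the bags containing it form a connected subtree. Here vertex 3 appears in no bag, so the decomposition is invalid.

No — vertex 3 appears in no bag.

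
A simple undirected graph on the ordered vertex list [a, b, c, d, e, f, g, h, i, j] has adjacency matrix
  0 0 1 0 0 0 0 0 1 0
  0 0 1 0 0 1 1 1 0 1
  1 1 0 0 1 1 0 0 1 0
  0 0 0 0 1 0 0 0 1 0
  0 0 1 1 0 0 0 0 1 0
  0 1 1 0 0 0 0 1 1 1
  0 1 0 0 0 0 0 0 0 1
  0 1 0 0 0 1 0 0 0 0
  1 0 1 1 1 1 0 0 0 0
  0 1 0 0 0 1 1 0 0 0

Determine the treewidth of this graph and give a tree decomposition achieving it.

Treewidth 2.
One such decomposition:
Bags: B1 = {b, f, h}  B2 = {b, c, f}  B3 = {c, f, i}  B4 = {b, f, j}  B5 = {a, c, i}  B6 = {b, g, j}  B7 = {c, e, i}  B8 = {d, e, i}
Tree: B1–B2, B2–B3, B1–B4, B3–B5, B4–B6, B5–B7, B7–B8

Every bag has size at most 3, so the width is 3 − 1 = 2 and tw(G) ≤ 2. On the other hand G contains the 3-clique {d, e, i}. A clique must lie in a single bag of any decomposition, so no decomposition can have width below 2. Combining the bounds, tw(G) = 2.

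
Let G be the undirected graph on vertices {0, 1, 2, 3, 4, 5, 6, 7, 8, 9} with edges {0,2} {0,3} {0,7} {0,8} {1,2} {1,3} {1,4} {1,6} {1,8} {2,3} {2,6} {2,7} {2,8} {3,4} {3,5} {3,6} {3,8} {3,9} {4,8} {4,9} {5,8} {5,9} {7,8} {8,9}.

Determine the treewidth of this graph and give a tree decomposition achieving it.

Treewidth 3.
One optimal decomposition is:
Bags: B1 = {1, 3, 4, 8}  B2 = {3, 4, 8, 9}  B3 = {1, 2, 3, 8}  B4 = {0, 2, 3, 8}  B5 = {1, 2, 3, 6}  B6 = {0, 2, 7, 8}  B7 = {3, 5, 8, 9}
Tree: B1–B2, B1–B3, B3–B4, B3–B5, B4–B6, B2–B7

Each bag holds 4 vertices, so the decomposition has width 3, which upper-bounds the treewidth. On the other hand G contains the 4-clique {0, 2, 3, 8}. A clique must lie in a single bag of any decomposition, so no decomposition can have width below 3. The upper and lower bounds meet at 3, so that is the treewidth.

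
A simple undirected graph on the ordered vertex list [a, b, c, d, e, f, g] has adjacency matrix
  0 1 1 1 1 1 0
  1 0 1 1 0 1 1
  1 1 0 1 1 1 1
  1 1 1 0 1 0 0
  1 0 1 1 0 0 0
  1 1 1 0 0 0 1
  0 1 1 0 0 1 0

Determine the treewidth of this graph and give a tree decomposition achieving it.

Treewidth 3.
Bags: B1 = {a, b, c, f}  B2 = {a, b, c, d}  B3 = {b, c, f, g}  B4 = {a, c, d, e}
Tree: B1–B2, B1–B3, B2–B4

Every bag has size at most 4, so the width is 4 − 1 = 3 and tw(G) ≤ 3. On the other hand G contains the 4-clique {a, c, d, e}. A clique must lie in a single bag of any decomposition, so no decomposition can have width below 3. Therefore the treewidth is 3.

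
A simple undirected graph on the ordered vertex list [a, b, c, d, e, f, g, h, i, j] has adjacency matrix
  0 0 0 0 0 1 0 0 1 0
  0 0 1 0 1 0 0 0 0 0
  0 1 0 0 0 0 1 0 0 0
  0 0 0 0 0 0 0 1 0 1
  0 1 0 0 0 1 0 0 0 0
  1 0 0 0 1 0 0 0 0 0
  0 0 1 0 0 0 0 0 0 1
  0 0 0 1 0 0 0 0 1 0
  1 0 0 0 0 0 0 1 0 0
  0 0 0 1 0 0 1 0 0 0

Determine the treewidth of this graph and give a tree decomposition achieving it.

Each bag holds 3 vertices, so the decomposition has width 2, which upper-bounds the treewidth. Since g–j–d–h–i–a–f–e–b–c–g is a cycle in G, G is not acyclic. Forests are exactly the graphs of treewidth ≤ 1, so tw(G) ≥ 2. The upper and lower bounds meet at 2, so that is the treewidth.

Treewidth 2.
One optimal decomposition is:
Bags: B1 = {d, g, j}  B2 = {d, g, h}  B3 = {g, h, i}  B4 = {a, g, i}  B5 = {a, f, g}  B6 = {e, f, g}  B7 = {b, e, g}  B8 = {b, c, g}
Tree: B1–B2, B2–B3, B3–B4, B4–B5, B5–B6, B6–B7, B7–B8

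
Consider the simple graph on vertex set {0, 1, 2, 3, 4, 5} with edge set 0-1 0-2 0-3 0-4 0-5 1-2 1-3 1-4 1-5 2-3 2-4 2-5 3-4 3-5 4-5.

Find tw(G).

5

A width-5 tree decomposition is:
Bags: B1 = {0, 1, 2, 3, 4, 5}
Tree: (single bag)
A single bag containing all 6 vertices is trivially a valid decomposition of width 5. Conversely, {0, 1, 2, 3, 4, 5} is a clique of size 6, and the vertices of any clique must share a bag in every tree decomposition; so some bag has ≥ 6 vertices and tw(G) ≥ 5. Therefore the treewidth is 5.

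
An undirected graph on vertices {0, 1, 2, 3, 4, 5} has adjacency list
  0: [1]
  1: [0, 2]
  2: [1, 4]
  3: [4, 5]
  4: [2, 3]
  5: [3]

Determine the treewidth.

A width-1 tree decomposition is:
Bags: B1 = {0, 1}  B2 = {1, 2}  B3 = {2, 4}  B4 = {3, 4}  B5 = {3, 5}
Tree: B1–B2, B2–B3, B3–B4, B4–B5
Each bag holds 2 vertices, so the decomposition has width 1, which upper-bounds the treewidth. G has an edge, so its treewidth is at least 1. Hence tw(G) = 1 exactly.

1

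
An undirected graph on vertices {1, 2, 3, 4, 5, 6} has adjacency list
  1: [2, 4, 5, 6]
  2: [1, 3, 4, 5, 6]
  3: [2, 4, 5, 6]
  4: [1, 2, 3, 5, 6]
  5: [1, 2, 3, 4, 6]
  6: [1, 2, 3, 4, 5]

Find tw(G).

4

A width-4 tree decomposition is:
Bags: B1 = {1, 2, 4, 5, 6}  B2 = {2, 3, 4, 5, 6}
Tree: B1–B2
Every bag has size at most 5, so the width is 5 − 1 = 4 and tw(G) ≤ 4. For the lower bound, the 5 vertices {1, 2, 4, 5, 6} are pairwise adjacent, and any tree decomposition puts a clique entirely inside one bag — forcing width ≥ 4. The upper and lower bounds meet at 4, so that is the treewidth.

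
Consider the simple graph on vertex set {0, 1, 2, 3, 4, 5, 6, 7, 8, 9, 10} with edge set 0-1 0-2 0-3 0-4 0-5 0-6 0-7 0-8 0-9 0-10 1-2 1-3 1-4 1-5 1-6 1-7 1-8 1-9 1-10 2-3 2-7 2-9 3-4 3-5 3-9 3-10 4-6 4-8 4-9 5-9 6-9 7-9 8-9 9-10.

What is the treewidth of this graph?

4

A width-4 tree decomposition is:
Bags: B1 = {0, 1, 3, 4, 9}  B2 = {0, 1, 4, 8, 9}  B3 = {0, 1, 3, 5, 9}  B4 = {0, 1, 4, 6, 9}  B5 = {0, 1, 3, 9, 10}  B6 = {0, 1, 2, 3, 9}  B7 = {0, 1, 2, 7, 9}
Tree: B1–B2, B1–B3, B1–B4, B1–B5, B5–B6, B6–B7
Each bag holds 5 vertices, so the decomposition has width 4, which upper-bounds the treewidth. For the lower bound, the 5 vertices {0, 1, 4, 8, 9} are pairwise adjacent, and any tree decomposition puts a clique entirely inside one bag — forcing width ≥ 4. Combining the bounds, tw(G) = 4.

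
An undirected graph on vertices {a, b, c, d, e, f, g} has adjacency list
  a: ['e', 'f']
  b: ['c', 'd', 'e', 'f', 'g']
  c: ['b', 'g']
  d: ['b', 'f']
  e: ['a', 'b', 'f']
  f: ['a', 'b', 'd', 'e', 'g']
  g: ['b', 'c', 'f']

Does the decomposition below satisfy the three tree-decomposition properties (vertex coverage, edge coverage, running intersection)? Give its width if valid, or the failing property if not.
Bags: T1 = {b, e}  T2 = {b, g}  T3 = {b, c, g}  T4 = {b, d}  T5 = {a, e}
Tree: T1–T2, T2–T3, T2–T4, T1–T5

A tree decomposition must satisfy three properties: every vertex lies in some bag; for every edge, both endpoints lie together in some bag; and for every vertex, the bags containing it form a connected subtree. Here vertex f appears in no bag, so the decomposition is invalid.

No — vertex f appears in no bag.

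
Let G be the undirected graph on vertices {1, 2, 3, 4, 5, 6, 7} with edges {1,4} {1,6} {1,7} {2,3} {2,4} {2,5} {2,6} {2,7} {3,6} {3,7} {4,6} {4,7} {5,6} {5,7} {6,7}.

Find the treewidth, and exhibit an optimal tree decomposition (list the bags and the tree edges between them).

Treewidth 3.
One such decomposition:
Bags: B1 = {2, 3, 6, 7}  B2 = {2, 4, 6, 7}  B3 = {1, 4, 6, 7}  B4 = {2, 5, 6, 7}
Tree: B1–B2, B2–B3, B2–B4

Each bag holds 4 vertices, so the decomposition has width 3, which upper-bounds the treewidth. For the lower bound, the 4 vertices {1, 4, 6, 7} are pairwise adjacent, and any tree decomposition puts a clique entirely inside one bag — forcing width ≥ 3. The upper and lower bounds meet at 3, so that is the treewidth.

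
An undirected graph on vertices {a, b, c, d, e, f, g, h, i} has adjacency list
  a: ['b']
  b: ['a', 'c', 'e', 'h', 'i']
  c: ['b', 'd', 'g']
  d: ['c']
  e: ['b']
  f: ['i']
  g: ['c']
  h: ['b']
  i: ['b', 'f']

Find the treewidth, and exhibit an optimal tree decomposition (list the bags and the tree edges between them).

Every bag has size at most 2, so the width is 2 − 1 = 1 and tw(G) ≤ 1. Since G has at least one edge (e.g. g–c), it is not an edgeless graph, so tw(G) ≥ 1. Combining the bounds, tw(G) = 1.

Treewidth 1.
One such decomposition:
Bags: B1 = {c, g}  B2 = {b, c}  B3 = {b, i}  B4 = {c, d}  B5 = {b, h}  B6 = {a, b}  B7 = {b, e}  B8 = {f, i}
Tree: B1–B2, B2–B3, B2–B4, B3–B5, B5–B6, B3–B7, B3–B8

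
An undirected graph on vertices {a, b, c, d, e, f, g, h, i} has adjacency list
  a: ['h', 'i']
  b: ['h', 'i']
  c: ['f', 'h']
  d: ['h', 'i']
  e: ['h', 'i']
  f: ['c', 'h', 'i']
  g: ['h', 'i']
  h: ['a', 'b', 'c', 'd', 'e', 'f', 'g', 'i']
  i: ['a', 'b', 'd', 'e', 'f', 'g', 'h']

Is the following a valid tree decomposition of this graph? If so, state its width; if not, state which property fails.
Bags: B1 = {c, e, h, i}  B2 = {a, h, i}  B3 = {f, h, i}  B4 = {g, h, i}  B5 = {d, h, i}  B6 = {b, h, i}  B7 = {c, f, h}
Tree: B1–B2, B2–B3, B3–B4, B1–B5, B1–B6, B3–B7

A tree decomposition must satisfy three properties: every vertex lies in some bag; for every edge, both endpoints lie together in some bag; and for every vertex, the bags containing it form a connected subtree. Here bags containing vertex c are not connected in the tree, so the decomposition is invalid.

No — bags containing vertex c are not connected in the tree.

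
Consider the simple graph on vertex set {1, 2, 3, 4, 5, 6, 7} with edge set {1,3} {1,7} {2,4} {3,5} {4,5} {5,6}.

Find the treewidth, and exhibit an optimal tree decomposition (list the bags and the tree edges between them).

Treewidth 1.
One optimal decomposition is:
Bags: B1 = {4, 5}  B2 = {3, 5}  B3 = {2, 4}  B4 = {1, 3}  B5 = {1, 7}  B6 = {5, 6}
Tree: B1–B2, B1–B3, B2–B4, B4–B5, B2–B6

Every bag has size at most 2, so the width is 2 − 1 = 1 and tw(G) ≤ 1. Since G has at least one edge (e.g. 4–5), it is not an edgeless graph, so tw(G) ≥ 1. The upper and lower bounds meet at 1, so that is the treewidth.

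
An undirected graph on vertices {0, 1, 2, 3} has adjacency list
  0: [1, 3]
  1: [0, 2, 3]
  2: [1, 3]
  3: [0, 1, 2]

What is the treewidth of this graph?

A width-2 tree decomposition is:
Bags: B1 = {1, 2, 3}  B2 = {0, 1, 3}
Tree: B1–B2
Each bag holds 3 vertices, so the decomposition has width 2, which upper-bounds the treewidth. Conversely, {0, 1, 3} is a clique of size 3, and the vertices of any clique must share a bag in every tree decomposition; so some bag has ≥ 3 vertices and tw(G) ≥ 2. Combining the bounds, tw(G) = 2.

2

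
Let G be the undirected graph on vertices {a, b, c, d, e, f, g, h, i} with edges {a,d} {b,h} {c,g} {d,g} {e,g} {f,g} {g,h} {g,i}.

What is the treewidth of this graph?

A width-1 tree decomposition is:
Bags: B1 = {d, g}  B2 = {e, g}  B3 = {c, g}  B4 = {f, g}  B5 = {g, h}  B6 = {b, h}  B7 = {g, i}  B8 = {a, d}
Tree: B1–B2, B2–B3, B1–B4, B2–B5, B5–B6, B1–B7, B1–B8
The largest bag has 2 vertices, giving width 1; this decomposition certifies tw(G) ≤ 1. Any graph with an edge has treewidth ≥ 1, and G has the edge g–d. Combining the bounds, tw(G) = 1.

1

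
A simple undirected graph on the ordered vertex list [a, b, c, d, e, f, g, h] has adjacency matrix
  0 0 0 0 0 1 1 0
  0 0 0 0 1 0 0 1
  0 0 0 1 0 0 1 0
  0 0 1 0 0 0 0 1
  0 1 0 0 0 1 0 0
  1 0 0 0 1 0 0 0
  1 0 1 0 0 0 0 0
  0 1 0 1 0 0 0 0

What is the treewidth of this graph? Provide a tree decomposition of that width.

Each bag holds 3 vertices, so the decomposition has width 2, which upper-bounds the treewidth. Since e–b–h–d–c–g–a–f–e is a cycle in G, G is not acyclic. Forests are exactly the graphs of treewidth ≤ 1, so tw(G) ≥ 2. Hence tw(G) = 2 exactly.

Treewidth 2.
One optimal decomposition is:
Bags: B1 = {b, e, h}  B2 = {d, e, h}  B3 = {c, d, e}  B4 = {c, e, g}  B5 = {a, e, g}  B6 = {a, e, f}
Tree: B1–B2, B2–B3, B3–B4, B4–B5, B5–B6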